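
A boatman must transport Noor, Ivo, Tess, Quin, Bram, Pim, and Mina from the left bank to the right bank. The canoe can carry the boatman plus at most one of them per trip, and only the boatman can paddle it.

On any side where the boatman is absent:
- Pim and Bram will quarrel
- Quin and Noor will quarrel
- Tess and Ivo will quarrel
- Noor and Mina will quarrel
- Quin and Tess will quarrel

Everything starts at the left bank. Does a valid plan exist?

Whatever the first load, the items left behind include a forbidden pair without the boatman. No opening move is safe, so no plan exists.

No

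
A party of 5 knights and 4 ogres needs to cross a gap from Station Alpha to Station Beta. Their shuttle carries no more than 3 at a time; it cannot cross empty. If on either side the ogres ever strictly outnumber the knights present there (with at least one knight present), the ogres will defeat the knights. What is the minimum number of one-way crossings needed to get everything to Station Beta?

Counting alone: each trip to Station Beta takes at most 3 across and each return brings at least 1 back, so after t trips out (and t−1 returns) at most 3t − (t−1) of the 9 are across; that first reaches 9 at t = 4, so at least 7 crossings are needed.
The plan below uses exactly 7 crossings, so it is optimal:
1. 3 ogres → Station Beta.  (Station Alpha: 5K 1O; Station Beta: 0K 3O)
2. 1 ogre ← Station Alpha.  (Station Alpha: 5K 2O; Station Beta: 0K 2O)
3. 3 knights → Station Beta.  (Station Alpha: 2K 2O; Station Beta: 3K 2O)
4. 1 knight ← Station Alpha.  (Station Alpha: 3K 2O; Station Beta: 2K 2O)
5. 2 knights and 1 ogre → Station Beta.  (Station Alpha: 1K 1O; Station Beta: 4K 3O)
6. 1 knight ← Station Alpha.  (Station Alpha: 2K 1O; Station Beta: 3K 3O)
7. 2 knights and 1 ogre → Station Beta.  (Station Alpha: 0K 0O; Station Beta: 5K 4O)

7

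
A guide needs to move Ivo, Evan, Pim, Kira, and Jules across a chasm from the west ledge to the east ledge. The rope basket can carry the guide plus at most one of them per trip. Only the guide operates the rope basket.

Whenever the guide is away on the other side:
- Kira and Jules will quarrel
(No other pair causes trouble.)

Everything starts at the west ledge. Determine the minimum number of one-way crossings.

Counting alone: the guide can take at most 1 across per trip to the east ledge, so moving all 5 needs at least 5 loaded trips out, with a return between consecutive ones — at least 9 crossings.
The plan below uses exactly 9 crossings, so it is optimal:
1. Guide goes to the east ledge with Kira.  [the west ledge: Evan, Ivo, Jules, Pim | the east ledge: Kira]
2. Guide goes back to the west ledge alone.  [the west ledge: Evan, Ivo, Jules, Pim | the east ledge: Kira]
3. Guide goes to the east ledge with Ivo.  [the west ledge: Evan, Jules, Pim | the east ledge: Ivo, Kira]
4. Guide goes back to the west ledge alone.  [the west ledge: Evan, Jules, Pim | the east ledge: Ivo, Kira]
5. Guide goes to the east ledge with Evan.  [the west ledge: Jules, Pim | the east ledge: Evan, Ivo, Kira]
6. Guide goes back to the west ledge alone.  [the west ledge: Jules, Pim | the east ledge: Evan, Ivo, Kira]
7. Guide goes to the east ledge with Pim.  [the west ledge: Jules | the east ledge: Evan, Ivo, Kira, Pim]
8. Guide goes back to the west ledge alone.  [the west ledge: Jules | the east ledge: Evan, Ivo, Kira, Pim]
9. Guide goes to the east ledge with Jules.  [the west ledge: — | the east ledge: Evan, Ivo, Jules, Kira, Pim]

9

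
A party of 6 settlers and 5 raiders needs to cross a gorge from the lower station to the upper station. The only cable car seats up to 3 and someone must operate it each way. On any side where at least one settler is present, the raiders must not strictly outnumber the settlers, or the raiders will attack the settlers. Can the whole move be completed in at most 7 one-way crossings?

No

Counting alone: each trip to the upper station takes at most 3 across and each return brings at least 1 back, so after t trips out (and t−1 returns) at most 3t − (t−1) of the 11 are across; that first reaches 11 at t = 5, so at least 9 crossings are needed.
Since 7 < 9, 7 crossings cannot be enough. (The shortest complete plan in fact takes 9:)
1. 3 raiders → the upper station.  (the lower station: 6S 2R; the upper station: 0S 3R)
2. 1 raider ← the lower station.  (the lower station: 6S 3R; the upper station: 0S 2R)
3. 3 settlers → the upper station.  (the lower station: 3S 3R; the upper station: 3S 2R)
4. 1 settler ← the lower station.  (the lower station: 4S 3R; the upper station: 2S 2R)
5. 2 settlers and 1 raider → the upper station.  (the lower station: 2S 2R; the upper station: 4S 3R)
6. 1 settler ← the lower station.  (the lower station: 3S 2R; the upper station: 3S 3R)
7. 2 settlers and 1 raider → the upper station.  (the lower station: 1S 1R; the upper station: 5S 4R)
8. 1 settler ← the lower station.  (the lower station: 2S 1R; the upper station: 4S 4R)
9. 2 settlers and 1 raider → the upper station.  (the lower station: 0S 0R; the upper station: 6S 5R)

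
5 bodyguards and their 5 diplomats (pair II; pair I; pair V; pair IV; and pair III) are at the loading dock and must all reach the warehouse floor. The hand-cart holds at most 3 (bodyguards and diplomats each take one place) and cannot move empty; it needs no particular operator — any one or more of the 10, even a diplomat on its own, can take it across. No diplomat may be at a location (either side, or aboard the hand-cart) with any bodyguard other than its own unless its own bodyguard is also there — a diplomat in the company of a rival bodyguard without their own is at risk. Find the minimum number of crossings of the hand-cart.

11

Counting alone: each trip to the warehouse floor takes at most 3 across and each return brings at least 1 back, so after t trips out (and t−1 returns) at most 3t − (t−1) of the 10 are across; that first reaches 10 at t = 5, so at least 9 crossings are needed.
The safety rule pushes this higher. Following every safe sequence of crossings, the most of the 10 that can be at the warehouse floor as the hand-cart arrives there on crossing 9 is 9 — never all 10.
So no plan with fewer than 11 crossings exists, and this one achieves 11:
1. bodyguard II and diplomat II cross → the warehouse floor.
2. bodyguard II crosses ← the loading dock.
3. diplomat I, diplomat IV, and diplomat V cross → the warehouse floor.
4. diplomat II crosses ← the loading dock.
5. bodyguard I, bodyguard IV, and bodyguard V cross → the warehouse floor.
6. bodyguard I and diplomat I cross ← the loading dock.
7. bodyguard I, bodyguard II, and bodyguard III cross → the warehouse floor.
8. diplomat V crosses ← the loading dock.
9. diplomat I and diplomat II cross → the warehouse floor.
10. diplomat II crosses ← the loading dock.
11. diplomat II, diplomat III, and diplomat V cross → the warehouse floor.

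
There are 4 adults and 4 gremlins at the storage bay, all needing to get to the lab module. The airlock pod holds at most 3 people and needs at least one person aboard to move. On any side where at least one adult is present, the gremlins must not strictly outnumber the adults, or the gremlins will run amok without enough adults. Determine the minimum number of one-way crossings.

Counting alone: each trip to the lab module takes at most 3 across and each return brings at least 1 back, so after t trips out (and t−1 returns) at most 3t − (t−1) of the 8 are across; that first reaches 8 at t = 4, so at least 7 crossings are needed.
The safety rule pushes this higher. Following every safe sequence of crossings, the most of the 8 that can be at the lab module as the airlock pod arrives there on crossing 7 is 7 — never all 8.
So no plan with fewer than 9 crossings exists, and this one achieves 9:
1. 2 gremlins → the lab module.  (the storage bay: 4A 2G; the lab module: 0A 2G)
2. 1 gremlin ← the storage bay.  (the storage bay: 4A 3G; the lab module: 0A 1G)
3. 3 gremlins → the lab module.  (the storage bay: 4A 0G; the lab module: 0A 4G)
4. 1 gremlin ← the storage bay.  (the storage bay: 4A 1G; the lab module: 0A 3G)
5. 3 adults → the lab module.  (the storage bay: 1A 1G; the lab module: 3A 3G)
6. 1 adult and 1 gremlin ← the storage bay.  (the storage bay: 2A 2G; the lab module: 2A 2G)
7. 2 adults → the lab module.  (the storage bay: 0A 2G; the lab module: 4A 2G)
8. 1 gremlin ← the storage bay.  (the storage bay: 0A 3G; the lab module: 4A 1G)
9. 3 gremlins → the lab module.  (the storage bay: 0A 0G; the lab module: 4A 4G)

9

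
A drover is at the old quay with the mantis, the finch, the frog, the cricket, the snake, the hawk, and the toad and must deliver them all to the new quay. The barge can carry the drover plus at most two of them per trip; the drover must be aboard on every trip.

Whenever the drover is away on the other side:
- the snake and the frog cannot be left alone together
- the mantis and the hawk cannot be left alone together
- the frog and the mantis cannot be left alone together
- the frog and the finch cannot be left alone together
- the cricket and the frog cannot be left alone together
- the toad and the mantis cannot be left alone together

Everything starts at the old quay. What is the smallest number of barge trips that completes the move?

Counting alone: the drover can take at most 2 across per trip to the new quay, so moving all 7 needs at least 4 loaded trips out, with a return between consecutive ones — at least 7 crossings.
The safety rule pushes this higher. Following every safe sequence of crossings, the most of the 7 that can be at the new quay as the barge arrives there on crossing 7 is 6 — never all 7.
So no plan with fewer than 9 crossings exists, and this one achieves 9:
1. Drover goes to the new quay with the frog and the mantis.  [the old quay: the cricket, the finch, the hawk, the snake, the toad | the new quay: the frog, the mantis]
2. Drover goes back to the old quay with the mantis.  [the old quay: the cricket, the finch, the hawk, the mantis, the snake, the toad | the new quay: the frog]
3. Drover goes to the new quay with the finch and the mantis.  [the old quay: the cricket, the hawk, the snake, the toad | the new quay: the finch, the frog, the mantis]
4. Drover goes back to the old quay with the frog.  [the old quay: the cricket, the frog, the hawk, the snake, the toad | the new quay: the finch, the mantis]
5. Drover goes to the new quay with the cricket and the snake.  [the old quay: the frog, the hawk, the toad | the new quay: the cricket, the finch, the mantis, the snake]
6. Drover goes back to the old quay alone.  [the old quay: the frog, the hawk, the toad | the new quay: the cricket, the finch, the mantis, the snake]
7. Drover goes to the new quay with the hawk and the toad.  [the old quay: the frog | the new quay: the cricket, the finch, the hawk, the mantis, the snake, the toad]
8. Drover goes back to the old quay with the mantis.  [the old quay: the frog, the mantis | the new quay: the cricket, the finch, the hawk, the snake, the toad]
9. Drover goes to the new quay with the frog and the mantis.  [the old quay: — | the new quay: the cricket, the finch, the frog, the hawk, the mantis, the snake, the toad]

9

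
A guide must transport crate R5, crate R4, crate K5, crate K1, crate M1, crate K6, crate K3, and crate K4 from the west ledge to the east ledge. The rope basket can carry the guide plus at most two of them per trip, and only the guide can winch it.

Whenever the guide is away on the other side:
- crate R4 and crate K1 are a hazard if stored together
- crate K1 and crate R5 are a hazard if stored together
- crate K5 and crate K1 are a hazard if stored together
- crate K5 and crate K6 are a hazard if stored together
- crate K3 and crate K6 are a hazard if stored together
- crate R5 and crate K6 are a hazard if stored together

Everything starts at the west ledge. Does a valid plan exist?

Yes

1. Guide goes to the east ledge with crate K1 and crate K6.  [the west ledge: crate K3, crate K4, crate K5, crate M1, crate R4, crate R5 | the east ledge: crate K1, crate K6]
2. Guide goes back to the west ledge alone.  [the west ledge: crate K3, crate K4, crate K5, crate M1, crate R4, crate R5 | the east ledge: crate K1, crate K6]
3. Guide goes to the east ledge with crate R4 and crate R5.  [the west ledge: crate K3, crate K4, crate K5, crate M1 | the east ledge: crate K1, crate K6, crate R4, crate R5]
4. Guide goes back to the west ledge with crate K1 and crate K6.  [the west ledge: crate K1, crate K3, crate K4, crate K5, crate K6, crate M1 | the east ledge: crate R4, crate R5]
5. Guide goes to the east ledge with crate K3 and crate K5.  [the west ledge: crate K1, crate K4, crate K6, crate M1 | the east ledge: crate K3, crate K5, crate R4, crate R5]
6. Guide goes back to the west ledge alone.  [the west ledge: crate K1, crate K4, crate K6, crate M1 | the east ledge: crate K3, crate K5, crate R4, crate R5]
7. Guide goes to the east ledge with crate K4 and crate M1.  [the west ledge: crate K1, crate K6 | the east ledge: crate K3, crate K4, crate K5, crate M1, crate R4, crate R5]
8. Guide goes back to the west ledge alone.  [the west ledge: crate K1, crate K6 | the east ledge: crate K3, crate K4, crate K5, crate M1, crate R4, crate R5]
9. Guide goes to the east ledge with crate K1 and crate K6.  [the west ledge: — | the east ledge: crate K1, crate K3, crate K4, crate K5, crate K6, crate M1, crate R4, crate R5]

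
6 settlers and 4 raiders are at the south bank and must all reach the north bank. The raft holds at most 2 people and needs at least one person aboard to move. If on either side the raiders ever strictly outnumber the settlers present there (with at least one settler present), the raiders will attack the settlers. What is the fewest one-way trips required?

Counting alone: each trip to the north bank takes at most 2 across and each return brings at least 1 back, so after t trips out (and t−1 returns) at most 2t − (t−1) of the 10 are across; that first reaches 10 at t = 9, so at least 17 crossings are needed.
The plan below uses exactly 17 crossings, so it is optimal:
1. 2 raiders → the north bank.  (the south bank: 6S 2R; the north bank: 0S 2R)
2. 1 raider ← the south bank.  (the south bank: 6S 3R; the north bank: 0S 1R)
3. 2 raiders → the north bank.  (the south bank: 6S 1R; the north bank: 0S 3R)
4. 1 raider ← the south bank.  (the south bank: 6S 2R; the north bank: 0S 2R)
5. 2 settlers → the north bank.  (the south bank: 4S 2R; the north bank: 2S 2R)
6. 1 raider ← the south bank.  (the south bank: 4S 3R; the north bank: 2S 1R)
7. 1 settler and 1 raider → the north bank.  (the south bank: 3S 2R; the north bank: 3S 2R)
8. 1 raider ← the south bank.  (the south bank: 3S 3R; the north bank: 3S 1R)
9. 2 raiders → the north bank.  (the south bank: 3S 1R; the north bank: 3S 3R)
10. 1 raider ← the south bank.  (the south bank: 3S 2R; the north bank: 3S 2R)
11. 1 settler and 1 raider → the north bank.  (the south bank: 2S 1R; the north bank: 4S 3R)
12. 1 raider ← the south bank.  (the south bank: 2S 2R; the north bank: 4S 2R)
13. 2 raiders → the north bank.  (the south bank: 2S 0R; the north bank: 4S 4R)
14. 1 raider ← the south bank.  (the south bank: 2S 1R; the north bank: 4S 3R)
15. 1 settler and 1 raider → the north bank.  (the south bank: 1S 0R; the north bank: 5S 4R)
16. 1 raider ← the south bank.  (the south bank: 1S 1R; the north bank: 5S 3R)
17. 1 settler and 1 raider → the north bank.  (the south bank: 0S 0R; the north bank: 6S 4R)

17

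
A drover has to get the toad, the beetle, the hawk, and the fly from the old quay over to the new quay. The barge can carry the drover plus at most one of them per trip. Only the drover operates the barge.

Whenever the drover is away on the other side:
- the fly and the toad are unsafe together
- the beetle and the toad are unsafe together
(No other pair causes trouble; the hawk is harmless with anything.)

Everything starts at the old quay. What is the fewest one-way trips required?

9

Counting alone: the drover can take at most 1 across per trip to the new quay, so moving all 4 needs at least 4 loaded trips out, with a return between consecutive ones — at least 7 crossings.
The safety rule pushes this higher. Following every safe sequence of crossings, the most of the 4 that can be at the new quay as the barge arrives there on crossing 7 is 3 — never all 4.
So no plan with fewer than 9 crossings exists, and this one achieves 9:
1. Drover goes to the new quay with the toad.  [the old quay: the beetle, the fly, the hawk | the new quay: the toad]
2. Drover goes back to the old quay alone.  [the old quay: the beetle, the fly, the hawk | the new quay: the toad]
3. Drover goes to the new quay with the beetle.  [the old quay: the fly, the hawk | the new quay: the beetle, the toad]
4. Drover goes back to the old quay with the toad.  [the old quay: the fly, the hawk, the toad | the new quay: the beetle]
5. Drover goes to the new quay with the fly.  [the old quay: the hawk, the toad | the new quay: the beetle, the fly]
6. Drover goes back to the old quay alone.  [the old quay: the hawk, the toad | the new quay: the beetle, the fly]
7. Drover goes to the new quay with the hawk.  [the old quay: the toad | the new quay: the beetle, the fly, the hawk]
8. Drover goes back to the old quay alone.  [the old quay: the toad | the new quay: the beetle, the fly, the hawk]
9. Drover goes to the new quay with the toad.  [the old quay: — | the new quay: the beetle, the fly, the hawk, the toad]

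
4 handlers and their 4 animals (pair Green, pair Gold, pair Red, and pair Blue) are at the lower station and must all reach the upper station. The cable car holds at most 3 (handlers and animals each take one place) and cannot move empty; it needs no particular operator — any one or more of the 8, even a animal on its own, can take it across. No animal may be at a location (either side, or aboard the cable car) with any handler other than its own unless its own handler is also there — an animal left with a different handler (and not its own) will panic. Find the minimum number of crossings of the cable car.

9

Counting alone: each trip to the upper station takes at most 3 across and each return brings at least 1 back, so after t trips out (and t−1 returns) at most 3t − (t−1) of the 8 are across; that first reaches 8 at t = 4, so at least 7 crossings are needed.
The safety rule pushes this higher. Following every safe sequence of crossings, the most of the 8 that can be at the upper station as the cable car arrives there on crossing 7 is 7 — never all 8.
So no plan with fewer than 9 crossings exists, and this one achieves 9:
1. animal Green and handler Green cross → the upper station.
2. handler Green crosses ← the lower station.
3. animal Gold, handler Gold, and handler Green cross → the upper station.
4. animal Green and handler Green cross ← the lower station.
5. handler Blue, handler Green, and handler Red cross → the upper station.
6. animal Gold crosses ← the lower station.
7. animal Gold and animal Green cross → the upper station.
8. animal Green crosses ← the lower station.
9. animal Blue, animal Green, and animal Red cross → the upper station.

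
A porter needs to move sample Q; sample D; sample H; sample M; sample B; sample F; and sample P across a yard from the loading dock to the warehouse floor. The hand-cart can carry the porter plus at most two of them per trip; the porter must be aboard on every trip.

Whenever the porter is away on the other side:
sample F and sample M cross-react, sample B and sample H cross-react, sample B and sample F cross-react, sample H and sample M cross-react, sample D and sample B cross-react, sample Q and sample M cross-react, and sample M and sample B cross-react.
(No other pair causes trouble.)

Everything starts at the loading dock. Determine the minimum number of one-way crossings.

11

Counting alone: the porter can take at most 2 across per trip to the warehouse floor, so moving all 7 needs at least 4 loaded trips out, with a return between consecutive ones — at least 7 crossings.
The safety rule pushes this higher. Following every safe sequence of crossings, the most of the 7 that can be at the warehouse floor as the hand-cart arrives there on crossings 7, 9 is 5, 6 respectively — never all 7.
So no plan with fewer than 11 crossings exists, and this one achieves 11:
1. Porter goes to the warehouse floor with sample B and sample M.  [the loading dock: sample D, sample F, sample H, sample P, sample Q | the warehouse floor: sample B, sample M]
2. Porter goes back to the loading dock with sample M.  [the loading dock: sample D, sample F, sample H, sample M, sample P, sample Q | the warehouse floor: sample B]
3. Porter goes to the warehouse floor with sample M and sample Q.  [the loading dock: sample D, sample F, sample H, sample P | the warehouse floor: sample B, sample M, sample Q]
4. Porter goes back to the loading dock with sample M.  [the loading dock: sample D, sample F, sample H, sample M, sample P | the warehouse floor: sample B, sample Q]
5. Porter goes to the warehouse floor with sample F and sample H.  [the loading dock: sample D, sample M, sample P | the warehouse floor: sample B, sample F, sample H, sample Q]
6. Porter goes back to the loading dock with sample B.  [the loading dock: sample B, sample D, sample M, sample P | the warehouse floor: sample F, sample H, sample Q]
7. Porter goes to the warehouse floor with sample D and sample M.  [the loading dock: sample B, sample P | the warehouse floor: sample D, sample F, sample H, sample M, sample Q]
8. Porter goes back to the loading dock with sample M.  [the loading dock: sample B, sample M, sample P | the warehouse floor: sample D, sample F, sample H, sample Q]
9. Porter goes to the warehouse floor with sample M and sample P.  [the loading dock: sample B | the warehouse floor: sample D, sample F, sample H, sample M, sample P, sample Q]
10. Porter goes back to the loading dock with sample M.  [the loading dock: sample B, sample M | the warehouse floor: sample D, sample F, sample H, sample P, sample Q]
11. Porter goes to the warehouse floor with sample B and sample M.  [the loading dock: — | the warehouse floor: sample B, sample D, sample F, sample H, sample M, sample P, sample Q]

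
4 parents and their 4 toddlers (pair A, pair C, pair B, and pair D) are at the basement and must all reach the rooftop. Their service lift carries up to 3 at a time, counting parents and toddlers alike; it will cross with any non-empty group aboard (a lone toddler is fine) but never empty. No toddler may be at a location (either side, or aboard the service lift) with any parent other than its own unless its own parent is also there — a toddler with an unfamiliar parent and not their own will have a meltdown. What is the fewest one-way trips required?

Counting alone: each trip to the rooftop takes at most 3 across and each return brings at least 1 back, so after t trips out (and t−1 returns) at most 3t − (t−1) of the 8 are across; that first reaches 8 at t = 4, so at least 7 crossings are needed.
The safety rule pushes this higher. Following every safe sequence of crossings, the most of the 8 that can be at the rooftop as the service lift arrives there on crossing 7 is 7 — never all 8.
So no plan with fewer than 9 crossings exists, and this one achieves 9:
1. parent A and toddler A cross → the rooftop.
2. parent A crosses ← the basement.
3. parent A, parent C, and toddler C cross → the rooftop.
4. parent A and toddler A cross ← the basement.
5. parent A, parent B, and parent D cross → the rooftop.
6. toddler C crosses ← the basement.
7. toddler A and toddler C cross → the rooftop.
8. toddler A crosses ← the basement.
9. toddler A, toddler B, and toddler D cross → the rooftop.

9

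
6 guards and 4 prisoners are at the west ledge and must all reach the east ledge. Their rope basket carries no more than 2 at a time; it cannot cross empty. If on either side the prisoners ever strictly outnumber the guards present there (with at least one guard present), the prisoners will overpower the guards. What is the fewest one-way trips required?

Counting alone: each trip to the east ledge takes at most 2 across and each return brings at least 1 back, so after t trips out (and t−1 returns) at most 2t − (t−1) of the 10 are across; that first reaches 10 at t = 9, so at least 17 crossings are needed.
The plan below uses exactly 17 crossings, so it is optimal:
1. 2 prisoners → the east ledge.  (the west ledge: 6G 2P; the east ledge: 0G 2P)
2. 1 prisoner ← the west ledge.  (the west ledge: 6G 3P; the east ledge: 0G 1P)
3. 2 prisoners → the east ledge.  (the west ledge: 6G 1P; the east ledge: 0G 3P)
4. 1 prisoner ← the west ledge.  (the west ledge: 6G 2P; the east ledge: 0G 2P)
5. 2 guards → the east ledge.  (the west ledge: 4G 2P; the east ledge: 2G 2P)
6. 1 prisoner ← the west ledge.  (the west ledge: 4G 3P; the east ledge: 2G 1P)
7. 1 guard and 1 prisoner → the east ledge.  (the west ledge: 3G 2P; the east ledge: 3G 2P)
8. 1 prisoner ← the west ledge.  (the west ledge: 3G 3P; the east ledge: 3G 1P)
9. 2 prisoners → the east ledge.  (the west ledge: 3G 1P; the east ledge: 3G 3P)
10. 1 prisoner ← the west ledge.  (the west ledge: 3G 2P; the east ledge: 3G 2P)
11. 1 guard and 1 prisoner → the east ledge.  (the west ledge: 2G 1P; the east ledge: 4G 3P)
12. 1 prisoner ← the west ledge.  (the west ledge: 2G 2P; the east ledge: 4G 2P)
13. 2 prisoners → the east ledge.  (the west ledge: 2G 0P; the east ledge: 4G 4P)
14. 1 prisoner ← the west ledge.  (the west ledge: 2G 1P; the east ledge: 4G 3P)
15. 1 guard and 1 prisoner → the east ledge.  (the west ledge: 1G 0P; the east ledge: 5G 4P)
16. 1 prisoner ← the west ledge.  (the west ledge: 1G 1P; the east ledge: 5G 3P)
17. 1 guard and 1 prisoner → the east ledge.  (the west ledge: 0G 0P; the east ledge: 6G 4P)

17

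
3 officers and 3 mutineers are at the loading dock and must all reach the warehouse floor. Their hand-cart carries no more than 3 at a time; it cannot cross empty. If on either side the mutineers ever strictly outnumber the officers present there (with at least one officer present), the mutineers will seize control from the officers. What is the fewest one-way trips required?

5

Counting alone: each trip to the warehouse floor takes at most 3 across and each return brings at least 1 back, so after t trips out (and t−1 returns) at most 3t − (t−1) of the 6 are across; that first reaches 6 at t = 3, so at least 5 crossings are needed.
The plan below uses exactly 5 crossings, so it is optimal:
1. 2 mutineers → the warehouse floor.  (the loading dock: 3O 1M; the warehouse floor: 0O 2M)
2. 1 mutineer ← the loading dock.  (the loading dock: 3O 2M; the warehouse floor: 0O 1M)
3. 3 officers → the warehouse floor.  (the loading dock: 0O 2M; the warehouse floor: 3O 1M)
4. 1 mutineer ← the loading dock.  (the loading dock: 0O 3M; the warehouse floor: 3O 0M)
5. 3 mutineers → the warehouse floor.  (the loading dock: 0O 0M; the warehouse floor: 3O 3M)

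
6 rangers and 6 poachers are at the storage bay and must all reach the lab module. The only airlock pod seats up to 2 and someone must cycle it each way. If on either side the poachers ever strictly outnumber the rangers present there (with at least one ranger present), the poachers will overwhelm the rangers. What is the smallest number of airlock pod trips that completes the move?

Following every safe sequence of crossings from the start, the most of the 12 that can be at the lab module as the airlock pod arrives there on crossings 1, 3, 5, 7, 9 is 2, 3, 4, 5, 6 respectively; the best ever achieved is 6 of 12.
From crossing 11 on, no configuration arises that was not already reachable earlier: only 15 distinct safe configurations (who is on which side, and where the airlock pod is) can ever be reached, none of them has everyone across, and every continuation just revisits them. They are: 0 rangers + 0 poachers across (airlock pod back at the start); 0 rangers + 1 poacher across (airlock pod there); 0 rangers + 1 poacher across (airlock pod back at the start); 0 rangers + 2 poachers across (airlock pod there); 0 rangers + 2 poachers across (airlock pod back at the start); 0 rangers + 3 poachers across (airlock pod there); 0 rangers + 3 poachers across (airlock pod back at the start); 0 rangers + 4 poachers across (airlock pod there); 0 rangers + 4 poachers across (airlock pod back at the start); 0 rangers + 5 poachers across (airlock pod there); 0 rangers + 5 poachers across (airlock pod back at the start); 0 rangers + 6 poachers across (airlock pod there); 1 ranger + 1 poacher across (airlock pod there); 1 ranger + 1 poacher across (airlock pod back at the start); 2 rangers + 2 poachers across (airlock pod there). So no valid plan exists.

impossible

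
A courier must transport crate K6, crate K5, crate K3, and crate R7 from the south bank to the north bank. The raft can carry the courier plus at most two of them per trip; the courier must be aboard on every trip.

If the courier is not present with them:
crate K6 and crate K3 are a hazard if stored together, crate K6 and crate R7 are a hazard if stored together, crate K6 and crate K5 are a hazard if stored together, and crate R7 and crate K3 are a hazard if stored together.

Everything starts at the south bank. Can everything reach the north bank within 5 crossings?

Yes — this plan uses 5 crossings (≤ 5):
1. Courier goes to the north bank with crate K3 and crate K6.  [the south bank: crate K5, crate R7 | the north bank: crate K3, crate K6]
2. Courier goes back to the south bank with crate K6.  [the south bank: crate K5, crate K6, crate R7 | the north bank: crate K3]
3. Courier goes to the north bank with crate K5 and crate K6.  [the south bank: crate R7 | the north bank: crate K3, crate K5, crate K6]
4. Courier goes back to the south bank with crate K6.  [the south bank: crate K6, crate R7 | the north bank: crate K3, crate K5]
5. Courier goes to the north bank with crate K6 and crate R7.  [the south bank: — | the north bank: crate K3, crate K5, crate K6, crate R7]

Yes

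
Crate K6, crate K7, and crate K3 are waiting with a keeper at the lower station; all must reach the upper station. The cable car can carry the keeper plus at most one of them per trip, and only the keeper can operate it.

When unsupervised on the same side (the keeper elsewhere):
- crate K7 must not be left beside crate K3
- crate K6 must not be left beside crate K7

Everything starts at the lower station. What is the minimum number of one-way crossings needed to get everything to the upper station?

7

Counting alone: the keeper can take at most 1 across per trip to the upper station, so moving all 3 needs at least 3 loaded trips out, with a return between consecutive ones — at least 5 crossings.
The safety rule pushes this higher. Following every safe sequence of crossings, the most of the 3 that can be at the upper station as the cable car arrives there on crossing 5 is 2 — never all 3.
So no plan with fewer than 7 crossings exists, and this one achieves 7:
1. Keeper goes to the upper station with crate K7.  [the lower station: crate K3, crate K6 | the upper station: crate K7]
2. Keeper goes back to the lower station alone.  [the lower station: crate K3, crate K6 | the upper station: crate K7]
3. Keeper goes to the upper station with crate K6.  [the lower station: crate K3 | the upper station: crate K6, crate K7]
4. Keeper goes back to the lower station with crate K7.  [the lower station: crate K3, crate K7 | the upper station: crate K6]
5. Keeper goes to the upper station with crate K3.  [the lower station: crate K7 | the upper station: crate K3, crate K6]
6. Keeper goes back to the lower station alone.  [the lower station: crate K7 | the upper station: crate K3, crate K6]
7. Keeper goes to the upper station with crate K7.  [the lower station: — | the upper station: crate K3, crate K6, crate K7]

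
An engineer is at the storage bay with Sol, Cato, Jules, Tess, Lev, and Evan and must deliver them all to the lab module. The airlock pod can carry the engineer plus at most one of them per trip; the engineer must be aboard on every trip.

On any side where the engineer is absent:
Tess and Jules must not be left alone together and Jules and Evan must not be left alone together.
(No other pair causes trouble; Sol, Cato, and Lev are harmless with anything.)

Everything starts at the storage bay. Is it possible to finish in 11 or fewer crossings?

Counting alone: the engineer can take at most 1 across per trip to the lab module, so moving all 6 needs at least 6 loaded trips out, with a return between consecutive ones — at least 11 crossings.
The safety rule pushes this higher. Following every safe sequence of crossings, the most of the 6 that can be at the lab module as the airlock pod arrives there on crossing 11 is 5 — never all 6.
So the move cannot be finished within 11 crossings. (The shortest complete plan takes 13:)
1. Engineer goes to the lab module with Jules.
2. Engineer goes back to the storage bay alone.
3. Engineer goes to the lab module with Sol.
4. Engineer goes back to the storage bay alone.
5. Engineer goes to the lab module with Cato.
6. Engineer goes back to the storage bay alone.
7. Engineer goes to the lab module with Tess.
8. Engineer goes back to the storage bay with Jules.
9. Engineer goes to the lab module with Evan.
10. Engineer goes back to the storage bay alone.
11. Engineer goes to the lab module with Lev.
12. Engineer goes back to the storage bay alone.
13. Engineer goes to the lab module with Jules.

No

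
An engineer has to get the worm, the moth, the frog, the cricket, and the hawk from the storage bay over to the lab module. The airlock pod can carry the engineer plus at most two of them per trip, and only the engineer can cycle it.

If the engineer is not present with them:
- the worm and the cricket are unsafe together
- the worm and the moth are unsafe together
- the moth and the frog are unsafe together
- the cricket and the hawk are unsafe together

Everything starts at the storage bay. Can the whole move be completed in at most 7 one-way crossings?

Yes — this plan uses 7 crossings (≤ 7):
1. Engineer goes to the lab module with the cricket and the moth.
2. Engineer goes back to the storage bay alone.
3. Engineer goes to the lab module with the worm.
4. Engineer goes back to the storage bay with the cricket and the moth.
5. Engineer goes to the lab module with the frog and the hawk.
6. Engineer goes back to the storage bay alone.
7. Engineer goes to the lab module with the cricket and the moth.

Yes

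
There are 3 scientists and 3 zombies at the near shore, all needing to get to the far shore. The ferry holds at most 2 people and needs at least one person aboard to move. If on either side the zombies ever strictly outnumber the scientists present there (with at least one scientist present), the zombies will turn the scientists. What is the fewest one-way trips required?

11

Counting alone: each trip to the far shore takes at most 2 across and each return brings at least 1 back, so after t trips out (and t−1 returns) at most 2t − (t−1) of the 6 are across; that first reaches 6 at t = 5, so at least 9 crossings are needed.
The safety rule pushes this higher. Following every safe sequence of crossings, the most of the 6 that can be at the far shore as the ferry arrives there on crossing 9 is 5 — never all 6.
So no plan with fewer than 11 crossings exists, and this one achieves 11:
1. 2 zombies → the far shore.  (the near shore: 3S 1Z; the far shore: 0S 2Z)
2. 1 zombie ← the near shore.  (the near shore: 3S 2Z; the far shore: 0S 1Z)
3. 2 zombies → the far shore.  (the near shore: 3S 0Z; the far shore: 0S 3Z)
4. 1 zombie ← the near shore.  (the near shore: 3S 1Z; the far shore: 0S 2Z)
5. 2 scientists → the far shore.  (the near shore: 1S 1Z; the far shore: 2S 2Z)
6. 1 scientist and 1 zombie ← the near shore.  (the near shore: 2S 2Z; the far shore: 1S 1Z)
7. 2 scientists → the far shore.  (the near shore: 0S 2Z; the far shore: 3S 1Z)
8. 1 zombie ← the near shore.  (the near shore: 0S 3Z; the far shore: 3S 0Z)
9. 2 zombies → the far shore.  (the near shore: 0S 1Z; the far shore: 3S 2Z)
10. 1 zombie ← the near shore.  (the near shore: 0S 2Z; the far shore: 3S 1Z)
11. 2 zombies → the far shore.  (the near shore: 0S 0Z; the far shore: 3S 3Z)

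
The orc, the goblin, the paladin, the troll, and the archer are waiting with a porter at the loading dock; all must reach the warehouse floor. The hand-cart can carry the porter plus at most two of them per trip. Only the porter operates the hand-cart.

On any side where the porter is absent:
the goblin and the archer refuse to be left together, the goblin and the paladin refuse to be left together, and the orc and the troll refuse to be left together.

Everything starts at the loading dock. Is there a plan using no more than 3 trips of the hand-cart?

No

Counting alone: the porter can take at most 2 across per trip to the warehouse floor, so moving all 5 needs at least 3 loaded trips out, with a return between consecutive ones — at least 5 crossings.
Since 3 < 5, 3 crossings cannot be enough. (The shortest complete plan in fact takes 5:)
1. Porter goes to the warehouse floor with the goblin and the orc.
2. Porter goes back to the loading dock alone.
3. Porter goes to the warehouse floor with the archer and the paladin.
4. Porter goes back to the loading dock with the goblin.
5. Porter goes to the warehouse floor with the goblin and the troll.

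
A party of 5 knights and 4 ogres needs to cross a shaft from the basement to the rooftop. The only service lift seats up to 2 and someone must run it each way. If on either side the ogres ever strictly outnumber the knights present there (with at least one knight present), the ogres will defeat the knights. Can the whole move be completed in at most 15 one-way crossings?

Yes — this plan uses 15 crossings (≤ 15):
1. 2 ogres → the rooftop.  (the basement: 5K 2O; the rooftop: 0K 2O)
2. 1 ogre ← the basement.  (the basement: 5K 3O; the rooftop: 0K 1O)
3. 2 ogres → the rooftop.  (the basement: 5K 1O; the rooftop: 0K 3O)
4. 1 ogre ← the basement.  (the basement: 5K 2O; the rooftop: 0K 2O)
5. 2 knights → the rooftop.  (the basement: 3K 2O; the rooftop: 2K 2O)
6. 1 ogre ← the basement.  (the basement: 3K 3O; the rooftop: 2K 1O)
7. 1 knight and 1 ogre → the rooftop.  (the basement: 2K 2O; the rooftop: 3K 2O)
8. 1 knight ← the basement.  (the basement: 3K 2O; the rooftop: 2K 2O)
9. 1 knight and 1 ogre → the rooftop.  (the basement: 2K 1O; the rooftop: 3K 3O)
10. 1 ogre ← the basement.  (the basement: 2K 2O; the rooftop: 3K 2O)
11. 1 knight and 1 ogre → the rooftop.  (the basement: 1K 1O; the rooftop: 4K 3O)
12. 1 knight ← the basement.  (the basement: 2K 1O; the rooftop: 3K 3O)
13. 1 knight and 1 ogre → the rooftop.  (the basement: 1K 0O; the rooftop: 4K 4O)
14. 1 ogre ← the basement.  (the basement: 1K 1O; the rooftop: 4K 3O)
15. 1 knight and 1 ogre → the rooftop.  (the basement: 0K 0O; the rooftop: 5K 4O)

Yes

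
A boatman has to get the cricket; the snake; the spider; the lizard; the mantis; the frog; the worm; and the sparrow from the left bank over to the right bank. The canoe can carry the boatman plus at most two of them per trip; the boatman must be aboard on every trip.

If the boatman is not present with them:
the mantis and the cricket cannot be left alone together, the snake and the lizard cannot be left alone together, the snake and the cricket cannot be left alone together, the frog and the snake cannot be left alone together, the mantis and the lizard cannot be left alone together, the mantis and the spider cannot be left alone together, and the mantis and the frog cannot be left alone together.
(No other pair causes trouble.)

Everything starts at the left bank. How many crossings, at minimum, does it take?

9

Counting alone: the boatman can take at most 2 across per trip to the right bank, so moving all 8 needs at least 4 loaded trips out, with a return between consecutive ones — at least 7 crossings.
The safety rule pushes this higher. Following every safe sequence of crossings, the most of the 8 that can be at the right bank as the canoe arrives there on crossing 7 is 6 — never all 8.
So no plan with fewer than 9 crossings exists, and this one achieves 9:
1. Boatman goes to the right bank with the mantis and the snake.
2. Boatman goes back to the left bank alone.
3. Boatman goes to the right bank with the cricket and the spider.
4. Boatman goes back to the left bank with the mantis and the snake.
5. Boatman goes to the right bank with the frog and the lizard.
6. Boatman goes back to the left bank alone.
7. Boatman goes to the right bank with the sparrow and the worm.
8. Boatman goes back to the left bank alone.
9. Boatman goes to the right bank with the mantis and the snake.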